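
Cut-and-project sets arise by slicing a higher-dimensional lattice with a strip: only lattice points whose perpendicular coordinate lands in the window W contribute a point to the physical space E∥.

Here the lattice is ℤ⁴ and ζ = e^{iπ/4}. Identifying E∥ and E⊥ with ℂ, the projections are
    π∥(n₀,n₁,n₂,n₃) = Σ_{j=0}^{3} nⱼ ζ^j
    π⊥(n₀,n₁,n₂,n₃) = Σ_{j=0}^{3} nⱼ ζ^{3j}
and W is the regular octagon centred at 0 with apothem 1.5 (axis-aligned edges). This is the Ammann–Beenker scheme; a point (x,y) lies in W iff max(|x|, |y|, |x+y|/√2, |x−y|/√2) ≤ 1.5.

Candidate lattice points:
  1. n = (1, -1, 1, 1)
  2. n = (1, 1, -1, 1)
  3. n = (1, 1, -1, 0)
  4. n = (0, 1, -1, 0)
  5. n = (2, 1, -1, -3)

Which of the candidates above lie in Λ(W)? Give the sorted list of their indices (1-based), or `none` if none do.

π⊥(n) = n₀ + n₁ζ³ + n₂ζ⁶ + n₃ζ⁹ where ζ = e^{iπ/4}.
#1 (1, -1, 1, 1): internal (2.4142, -1.0000); octagon support 2.4142 vs apothem 1.5 → ∉ W
#2 (1, 1, -1, 1): internal (1.0000, 2.4142); octagon support 2.4142 vs apothem 1.5 → ∉ W
#3 (1, 1, -1, 0): internal (0.2929, 1.7071); octagon support 1.7071 vs apothem 1.5 → ∉ W
#4 (0, 1, -1, 0): internal (-0.7071, 1.7071); octagon support 1.7071 vs apothem 1.5 → ∉ W
#5 (2, 1, -1, -3): internal (-0.8284, -0.4142); octagon support 0.8787 vs apothem 1.5 → ∈ W

5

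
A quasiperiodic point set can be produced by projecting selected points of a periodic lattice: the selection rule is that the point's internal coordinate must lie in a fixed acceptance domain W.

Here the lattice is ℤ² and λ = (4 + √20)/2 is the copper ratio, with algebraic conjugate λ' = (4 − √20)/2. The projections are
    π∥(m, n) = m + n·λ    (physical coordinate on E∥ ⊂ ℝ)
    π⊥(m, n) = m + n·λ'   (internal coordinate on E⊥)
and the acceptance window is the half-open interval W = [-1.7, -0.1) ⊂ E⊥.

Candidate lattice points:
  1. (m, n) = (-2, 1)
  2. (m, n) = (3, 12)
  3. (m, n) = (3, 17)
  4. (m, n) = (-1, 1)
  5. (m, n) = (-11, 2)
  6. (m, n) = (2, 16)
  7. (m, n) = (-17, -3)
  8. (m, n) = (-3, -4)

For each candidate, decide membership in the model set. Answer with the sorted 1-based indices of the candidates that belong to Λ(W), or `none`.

3, 4

Compute λ' = (4−√20)/2 = -0.2361, so π⊥(m,n) = m -0.2361·n.
#1 (-2,1): internal coord -2 + (1)·λ' = -2.2361; -2.2361 ∉ [-1.7, -0.1) → out
#2 (3,12): internal coord 3 + (12)·λ' = +0.1672; +0.1672 ∉ [-1.7, -0.1) → out
#3 (3,17): internal coord 3 + (17)·λ' = -1.0132; -1.0132 ∈ [-1.7, -0.1) → IN Λ
#4 (-1,1): internal coord -1 + (1)·λ' = -1.2361; -1.2361 ∈ [-1.7, -0.1) → IN Λ
#5 (-11,2): internal coord -11 + (2)·λ' = -11.4721; -11.4721 ∉ [-1.7, -0.1) → out
#6 (2,16): internal coord 2 + (16)·λ' = -1.7771; -1.7771 ∉ [-1.7, -0.1) → out
#7 (-17,-3): internal coord -17 + (-3)·λ' = -16.2918; -16.2918 ∉ [-1.7, -0.1) → out
#8 (-3,-4): internal coord -3 + (-4)·λ' = -2.0557; -2.0557 ∉ [-1.7, -0.1) → out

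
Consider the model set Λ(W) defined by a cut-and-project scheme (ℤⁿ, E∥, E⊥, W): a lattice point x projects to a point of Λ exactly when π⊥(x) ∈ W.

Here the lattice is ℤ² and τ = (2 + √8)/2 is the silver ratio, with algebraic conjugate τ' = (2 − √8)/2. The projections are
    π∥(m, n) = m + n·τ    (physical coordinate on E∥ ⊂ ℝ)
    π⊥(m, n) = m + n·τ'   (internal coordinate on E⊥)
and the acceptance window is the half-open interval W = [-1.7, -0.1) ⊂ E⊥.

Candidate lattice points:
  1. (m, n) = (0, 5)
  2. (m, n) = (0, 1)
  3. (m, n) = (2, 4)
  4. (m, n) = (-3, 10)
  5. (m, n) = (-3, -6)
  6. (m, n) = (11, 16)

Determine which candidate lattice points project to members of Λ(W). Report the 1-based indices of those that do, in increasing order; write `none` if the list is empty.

2, 5

Compute τ' = (2−√8)/2 = -0.414214, so π⊥(m,n) = m -0.414214·n.
candidate 1: (m,n)=(0,5) → π∥ = 0+5·τ ≈ 12.071068, π⊥ = 0+5·τ' ≈ -2.071068 ∉ [-1.7, -0.1) ⇒ out
candidate 2: (m,n)=(0,1) → π∥ = 0+1·τ ≈ 2.414214, π⊥ = 0+1·τ' ≈ -0.414214 ∈ [-1.7, -0.1) ⇒ IN Λ
candidate 3: (m,n)=(2,4) → π∥ = 2+4·τ ≈ 11.656854, π⊥ = 2+4·τ' ≈ 0.343146 ∉ [-1.7, -0.1) ⇒ out
candidate 4: (m,n)=(-3,10) → π∥ = -3+10·τ ≈ 21.142136, π⊥ = -3+10·τ' ≈ -7.142136 ∉ [-1.7, -0.1) ⇒ out
candidate 5: (m,n)=(-3,-6) → π∥ = -3-6·τ ≈ -17.485281, π⊥ = -3-6·τ' ≈ -0.514719 ∈ [-1.7, -0.1) ⇒ IN Λ
candidate 6: (m,n)=(11,16) → π∥ = 11+16·τ ≈ 49.627417, π⊥ = 11+16·τ' ≈ 4.372583 ∉ [-1.7, -0.1) ⇒ out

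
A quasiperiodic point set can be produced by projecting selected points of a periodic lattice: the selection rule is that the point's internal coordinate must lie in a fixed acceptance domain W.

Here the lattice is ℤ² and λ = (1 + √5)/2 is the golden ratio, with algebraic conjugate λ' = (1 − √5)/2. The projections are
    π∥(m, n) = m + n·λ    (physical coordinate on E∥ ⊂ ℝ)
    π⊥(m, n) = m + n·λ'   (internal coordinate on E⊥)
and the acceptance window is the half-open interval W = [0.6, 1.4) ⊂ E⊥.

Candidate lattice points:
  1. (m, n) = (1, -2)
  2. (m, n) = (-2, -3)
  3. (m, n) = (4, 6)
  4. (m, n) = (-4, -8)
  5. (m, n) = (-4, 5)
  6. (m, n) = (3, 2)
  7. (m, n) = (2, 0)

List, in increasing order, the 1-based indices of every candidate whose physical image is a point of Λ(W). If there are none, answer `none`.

4

Numerically λ ≈ 1.618034 and λ' = −1/λ ≈ -0.618034.
[1] lift (1,-2): star map gives 2.236068; window check 0.6 ≤ 2.236068 < 1.4 is false → out
[2] lift (-2,-3): star map gives -0.145898; window check 0.6 ≤ -0.145898 < 1.4 is false → out
[3] lift (4,6): star map gives 0.291796; window check 0.6 ≤ 0.291796 < 1.4 is false → out
[4] lift (-4,-8): star map gives 0.944272; window check 0.6 ≤ 0.944272 < 1.4 is true → IN Λ
[5] lift (-4,5): star map gives -7.090170; window check 0.6 ≤ -7.090170 < 1.4 is false → out
[6] lift (3,2): star map gives 1.763932; window check 0.6 ≤ 1.763932 < 1.4 is false → out
[7] lift (2,0): star map gives 2.000000; window check 0.6 ≤ 2.000000 < 1.4 is false → out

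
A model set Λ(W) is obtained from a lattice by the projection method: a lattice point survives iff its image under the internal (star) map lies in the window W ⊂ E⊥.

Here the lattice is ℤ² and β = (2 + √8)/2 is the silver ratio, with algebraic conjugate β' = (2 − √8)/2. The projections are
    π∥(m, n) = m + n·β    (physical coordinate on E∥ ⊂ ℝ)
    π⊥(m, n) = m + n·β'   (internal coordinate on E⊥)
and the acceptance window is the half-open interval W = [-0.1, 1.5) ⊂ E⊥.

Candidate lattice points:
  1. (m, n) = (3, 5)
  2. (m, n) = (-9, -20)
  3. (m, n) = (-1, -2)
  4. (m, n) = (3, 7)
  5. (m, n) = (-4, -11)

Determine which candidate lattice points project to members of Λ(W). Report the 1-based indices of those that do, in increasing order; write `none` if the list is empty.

1, 4, 5

Compute β' = (2−√8)/2 = -0.414214, so π⊥(m,n) = m -0.414214·n.
#1 (3,5): internal coord 3 + (5)·β' = +0.928932; +0.928932 ∈ [-0.1, 1.5) → IN Λ
#2 (-9,-20): internal coord -9 + (-20)·β' = -0.715729; -0.715729 ∉ [-0.1, 1.5) → out
#3 (-1,-2): internal coord -1 + (-2)·β' = -0.171573; -0.171573 ∉ [-0.1, 1.5) → out
#4 (3,7): internal coord 3 + (7)·β' = +0.100505; +0.100505 ∈ [-0.1, 1.5) → IN Λ
#5 (-4,-11): internal coord -4 + (-11)·β' = +0.556349; +0.556349 ∈ [-0.1, 1.5) → IN Λ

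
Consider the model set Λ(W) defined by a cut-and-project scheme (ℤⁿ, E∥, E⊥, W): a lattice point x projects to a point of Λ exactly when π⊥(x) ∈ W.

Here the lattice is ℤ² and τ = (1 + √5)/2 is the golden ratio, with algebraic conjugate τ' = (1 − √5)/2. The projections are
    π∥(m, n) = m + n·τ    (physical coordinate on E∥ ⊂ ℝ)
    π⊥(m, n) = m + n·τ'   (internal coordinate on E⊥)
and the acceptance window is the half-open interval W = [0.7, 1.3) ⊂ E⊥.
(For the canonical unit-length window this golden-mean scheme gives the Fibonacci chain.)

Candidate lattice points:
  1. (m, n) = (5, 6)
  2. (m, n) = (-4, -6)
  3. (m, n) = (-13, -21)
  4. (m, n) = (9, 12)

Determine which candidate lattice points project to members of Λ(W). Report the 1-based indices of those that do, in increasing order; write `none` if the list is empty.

Numerically τ ≈ 1.6180 and τ' = −1/τ ≈ -0.6180.
#1 (5,6): internal coord 5 + (6)·τ' = +1.2918; +1.2918 ∈ [0.7, 1.3) → IN Λ
#2 (-4,-6): internal coord -4 + (-6)·τ' = -0.2918; -0.2918 ∉ [0.7, 1.3) → out
#3 (-13,-21): internal coord -13 + (-21)·τ' = -0.0213; -0.0213 ∉ [0.7, 1.3) → out
#4 (9,12): internal coord 9 + (12)·τ' = +1.5836; +1.5836 ∉ [0.7, 1.3) → out

1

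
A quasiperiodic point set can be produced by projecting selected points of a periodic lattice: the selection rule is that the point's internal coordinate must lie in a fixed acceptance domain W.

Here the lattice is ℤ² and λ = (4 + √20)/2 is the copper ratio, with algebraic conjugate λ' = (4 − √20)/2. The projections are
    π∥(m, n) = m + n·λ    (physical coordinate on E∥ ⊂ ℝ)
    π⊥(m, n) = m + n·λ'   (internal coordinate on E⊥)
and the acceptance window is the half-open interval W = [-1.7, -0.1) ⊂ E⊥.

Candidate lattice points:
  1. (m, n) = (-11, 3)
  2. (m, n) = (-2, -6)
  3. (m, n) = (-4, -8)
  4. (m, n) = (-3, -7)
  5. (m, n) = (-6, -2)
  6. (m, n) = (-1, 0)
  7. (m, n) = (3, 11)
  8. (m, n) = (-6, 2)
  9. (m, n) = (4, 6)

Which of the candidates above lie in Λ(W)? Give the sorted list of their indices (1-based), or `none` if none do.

2, 4, 6

λ' = (4−√20)/2 ≈ -0.2361.
candidate 1: (m,n)=(-11,3) → π∥ = -11+3·λ ≈ 1.7082, π⊥ = -11+3·λ' ≈ -11.7082 ∉ [-1.7, -0.1) ⇒ out
candidate 2: (m,n)=(-2,-6) → π∥ = -2-6·λ ≈ -27.4164, π⊥ = -2-6·λ' ≈ -0.5836 ∈ [-1.7, -0.1) ⇒ IN Λ
candidate 3: (m,n)=(-4,-8) → π∥ = -4-8·λ ≈ -37.8885, π⊥ = -4-8·λ' ≈ -2.1115 ∉ [-1.7, -0.1) ⇒ out
candidate 4: (m,n)=(-3,-7) → π∥ = -3-7·λ ≈ -32.6525, π⊥ = -3-7·λ' ≈ -1.3475 ∈ [-1.7, -0.1) ⇒ IN Λ
candidate 5: (m,n)=(-6,-2) → π∥ = -6-2·λ ≈ -14.4721, π⊥ = -6-2·λ' ≈ -5.5279 ∉ [-1.7, -0.1) ⇒ out
candidate 6: (m,n)=(-1,0) → π∥ = -1+0·λ ≈ -1.0000, π⊥ = -1+0·λ' ≈ -1.0000 ∈ [-1.7, -0.1) ⇒ IN Λ
candidate 7: (m,n)=(3,11) → π∥ = 3+11·λ ≈ 49.5967, π⊥ = 3+11·λ' ≈ 0.4033 ∉ [-1.7, -0.1) ⇒ out
candidate 8: (m,n)=(-6,2) → π∥ = -6+2·λ ≈ 2.4721, π⊥ = -6+2·λ' ≈ -6.4721 ∉ [-1.7, -0.1) ⇒ out
candidate 9: (m,n)=(4,6) → π∥ = 4+6·λ ≈ 29.4164, π⊥ = 4+6·λ' ≈ 2.5836 ∉ [-1.7, -0.1) ⇒ out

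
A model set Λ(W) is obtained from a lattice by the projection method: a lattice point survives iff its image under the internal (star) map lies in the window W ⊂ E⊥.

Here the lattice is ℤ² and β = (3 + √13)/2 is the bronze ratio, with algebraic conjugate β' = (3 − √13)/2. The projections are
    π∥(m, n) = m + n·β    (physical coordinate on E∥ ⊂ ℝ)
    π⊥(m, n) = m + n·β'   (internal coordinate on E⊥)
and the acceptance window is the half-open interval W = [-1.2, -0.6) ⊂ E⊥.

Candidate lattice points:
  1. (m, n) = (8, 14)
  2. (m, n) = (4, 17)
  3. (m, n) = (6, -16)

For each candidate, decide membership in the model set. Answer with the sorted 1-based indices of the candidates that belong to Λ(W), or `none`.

2

Compute β' = (3−√13)/2 = -0.3028, so π⊥(m,n) = m -0.3028·n.
[1] lift (8,14): star map gives 3.7611; window check -1.2 ≤ 3.7611 < -0.6 is false → out
[2] lift (4,17): star map gives -1.1472; window check -1.2 ≤ -1.1472 < -0.6 is true → IN Λ
[3] lift (6,-16): star map gives 10.8444; window check -1.2 ≤ 10.8444 < -0.6 is false → out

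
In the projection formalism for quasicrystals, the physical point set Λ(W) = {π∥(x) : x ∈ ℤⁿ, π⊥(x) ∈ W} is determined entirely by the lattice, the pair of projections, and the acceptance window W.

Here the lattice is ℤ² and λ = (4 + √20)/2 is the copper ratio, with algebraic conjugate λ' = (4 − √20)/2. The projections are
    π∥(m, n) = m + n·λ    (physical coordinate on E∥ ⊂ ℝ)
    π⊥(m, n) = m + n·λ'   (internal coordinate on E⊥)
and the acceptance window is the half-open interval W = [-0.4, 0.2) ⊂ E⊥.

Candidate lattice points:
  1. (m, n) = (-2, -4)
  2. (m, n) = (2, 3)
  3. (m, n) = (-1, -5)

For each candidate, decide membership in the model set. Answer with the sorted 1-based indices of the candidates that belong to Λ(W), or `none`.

3

Compute λ' = (4−√20)/2 = -0.2361, so π⊥(m,n) = m -0.2361·n.
#1 (-2,-4): internal coord -2 + (-4)·λ' = -1.0557; -1.0557 ∉ [-0.4, 0.2) → out
#2 (2,3): internal coord 2 + (3)·λ' = +1.2918; +1.2918 ∉ [-0.4, 0.2) → out
#3 (-1,-5): internal coord -1 + (-5)·λ' = +0.1803; +0.1803 ∈ [-0.4, 0.2) → IN Λ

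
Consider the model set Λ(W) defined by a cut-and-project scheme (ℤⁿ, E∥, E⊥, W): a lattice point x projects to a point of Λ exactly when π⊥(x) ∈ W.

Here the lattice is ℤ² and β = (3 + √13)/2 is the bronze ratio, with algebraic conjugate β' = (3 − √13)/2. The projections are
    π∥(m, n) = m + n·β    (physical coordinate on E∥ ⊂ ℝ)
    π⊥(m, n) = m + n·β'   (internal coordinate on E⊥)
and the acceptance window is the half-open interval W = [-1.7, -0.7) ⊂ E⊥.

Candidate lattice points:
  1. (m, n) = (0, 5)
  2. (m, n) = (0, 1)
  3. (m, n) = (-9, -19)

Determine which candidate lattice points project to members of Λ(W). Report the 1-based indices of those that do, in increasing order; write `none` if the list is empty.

Compute β' = (3−√13)/2 = -0.30278, so π⊥(m,n) = m -0.30278·n.
#1 (0,5): internal coord 0 + (5)·β' = -1.51388; -1.51388 ∈ [-1.7, -0.7) → IN Λ
#2 (0,1): internal coord 0 + (1)·β' = -0.30278; -0.30278 ∉ [-1.7, -0.7) → out
#3 (-9,-19): internal coord -9 + (-19)·β' = -3.24726; -3.24726 ∉ [-1.7, -0.7) → out

1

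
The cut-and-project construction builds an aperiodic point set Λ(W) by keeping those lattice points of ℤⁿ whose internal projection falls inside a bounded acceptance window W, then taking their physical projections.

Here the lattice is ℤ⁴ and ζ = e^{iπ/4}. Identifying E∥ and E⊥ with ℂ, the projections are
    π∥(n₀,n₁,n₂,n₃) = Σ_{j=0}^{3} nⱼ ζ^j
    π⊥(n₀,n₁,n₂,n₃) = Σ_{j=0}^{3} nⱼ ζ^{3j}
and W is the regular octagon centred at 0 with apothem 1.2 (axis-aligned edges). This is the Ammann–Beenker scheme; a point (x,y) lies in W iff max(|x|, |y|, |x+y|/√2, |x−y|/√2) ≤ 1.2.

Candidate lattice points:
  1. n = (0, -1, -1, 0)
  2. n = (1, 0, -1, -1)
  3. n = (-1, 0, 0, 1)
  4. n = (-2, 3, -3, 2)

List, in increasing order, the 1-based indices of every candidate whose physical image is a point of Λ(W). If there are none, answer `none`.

1, 2, 3

Internal map: ζ^{3j} for j=0..3 gives (1,0), (−√2/2,√2/2), (0,−1), (√2/2,√2/2).
candidate 1: n = (0, -1, -1, 0) → π⊥ ≈ (+0.70711, +0.29289); max(|x|,|y|,|x±y|/√2) = 0.70711 ≤ 1.2 ⇒ ∈ W
candidate 2: n = (1, 0, -1, -1) → π⊥ ≈ (+0.29289, +0.29289); max(|x|,|y|,|x±y|/√2) = 0.41421 ≤ 1.2 ⇒ ∈ W
candidate 3: n = (-1, 0, 0, 1) → π⊥ ≈ (-0.29289, +0.70711); max(|x|,|y|,|x±y|/√2) = 0.70711 ≤ 1.2 ⇒ ∈ W
candidate 4: n = (-2, 3, -3, 2) → π⊥ ≈ (-2.70711, +6.53553); max(|x|,|y|,|x±y|/√2) = 6.53553 > 1.2 ⇒ ∉ W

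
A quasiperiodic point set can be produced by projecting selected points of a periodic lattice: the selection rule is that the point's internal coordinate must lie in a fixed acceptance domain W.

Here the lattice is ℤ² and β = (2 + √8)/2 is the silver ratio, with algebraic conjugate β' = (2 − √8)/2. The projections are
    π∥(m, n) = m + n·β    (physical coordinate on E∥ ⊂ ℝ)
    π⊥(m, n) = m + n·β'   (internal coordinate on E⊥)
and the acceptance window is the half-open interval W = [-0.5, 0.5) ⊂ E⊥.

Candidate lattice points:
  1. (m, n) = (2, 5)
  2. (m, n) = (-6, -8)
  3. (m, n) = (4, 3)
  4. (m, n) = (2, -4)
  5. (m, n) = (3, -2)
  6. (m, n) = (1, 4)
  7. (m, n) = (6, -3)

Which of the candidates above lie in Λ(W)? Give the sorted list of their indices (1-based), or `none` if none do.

Numerically β ≈ 2.414214 and β' = −1/β ≈ -0.414214.
#1 (2,5): internal coord 2 + (5)·β' = -0.071068; -0.071068 ∈ [-0.5, 0.5) → IN Λ
#2 (-6,-8): internal coord -6 + (-8)·β' = -2.686292; -2.686292 ∉ [-0.5, 0.5) → out
#3 (4,3): internal coord 4 + (3)·β' = +2.757359; +2.757359 ∉ [-0.5, 0.5) → out
#4 (2,-4): internal coord 2 + (-4)·β' = +3.656854; +3.656854 ∉ [-0.5, 0.5) → out
#5 (3,-2): internal coord 3 + (-2)·β' = +3.828427; +3.828427 ∉ [-0.5, 0.5) → out
#6 (1,4): internal coord 1 + (4)·β' = -0.656854; -0.656854 ∉ [-0.5, 0.5) → out
#7 (6,-3): internal coord 6 + (-3)·β' = +7.242641; +7.242641 ∉ [-0.5, 0.5) → out

1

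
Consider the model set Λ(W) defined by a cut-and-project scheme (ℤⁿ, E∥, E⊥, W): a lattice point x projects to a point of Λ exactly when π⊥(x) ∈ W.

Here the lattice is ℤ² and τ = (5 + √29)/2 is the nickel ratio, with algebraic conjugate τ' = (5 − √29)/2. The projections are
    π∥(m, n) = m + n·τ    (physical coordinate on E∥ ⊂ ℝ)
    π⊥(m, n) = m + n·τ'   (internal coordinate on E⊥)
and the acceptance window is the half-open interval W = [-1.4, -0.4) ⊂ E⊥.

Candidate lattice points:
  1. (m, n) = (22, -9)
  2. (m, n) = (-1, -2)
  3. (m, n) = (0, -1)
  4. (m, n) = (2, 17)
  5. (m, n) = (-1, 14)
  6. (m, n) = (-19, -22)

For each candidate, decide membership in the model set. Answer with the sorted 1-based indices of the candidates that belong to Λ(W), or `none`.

2, 4

τ' = (5−√29)/2 ≈ -0.192582.
#1 (22,-9): internal coord 22 + (-9)·τ' = +23.733242; +23.733242 ∉ [-1.4, -0.4) → out
#2 (-1,-2): internal coord -1 + (-2)·τ' = -0.614835; -0.614835 ∈ [-1.4, -0.4) → IN Λ
#3 (0,-1): internal coord 0 + (-1)·τ' = +0.192582; +0.192582 ∉ [-1.4, -0.4) → out
#4 (2,17): internal coord 2 + (17)·τ' = -1.273901; -1.273901 ∈ [-1.4, -0.4) → IN Λ
#5 (-1,14): internal coord -1 + (14)·τ' = -3.696154; -3.696154 ∉ [-1.4, -0.4) → out
#6 (-19,-22): internal coord -19 + (-22)·τ' = -14.763187; -14.763187 ∉ [-1.4, -0.4) → out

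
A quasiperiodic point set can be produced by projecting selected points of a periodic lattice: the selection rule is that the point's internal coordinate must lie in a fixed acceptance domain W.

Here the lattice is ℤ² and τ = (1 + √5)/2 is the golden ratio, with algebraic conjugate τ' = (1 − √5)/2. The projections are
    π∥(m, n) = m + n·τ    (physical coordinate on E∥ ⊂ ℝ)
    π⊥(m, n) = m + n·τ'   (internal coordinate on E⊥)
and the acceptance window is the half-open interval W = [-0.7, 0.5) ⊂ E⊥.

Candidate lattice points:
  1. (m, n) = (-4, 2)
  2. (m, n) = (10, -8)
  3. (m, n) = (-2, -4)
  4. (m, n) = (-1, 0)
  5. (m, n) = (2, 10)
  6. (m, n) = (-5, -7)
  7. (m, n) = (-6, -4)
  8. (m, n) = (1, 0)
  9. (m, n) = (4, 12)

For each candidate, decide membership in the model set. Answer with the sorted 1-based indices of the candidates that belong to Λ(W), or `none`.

3, 6

τ' = (1−√5)/2 ≈ -0.6180.
#1 (-4,2): internal coord -4 + (2)·τ' = -5.2361; -5.2361 ∉ [-0.7, 0.5) → out
#2 (10,-8): internal coord 10 + (-8)·τ' = +14.9443; +14.9443 ∉ [-0.7, 0.5) → out
#3 (-2,-4): internal coord -2 + (-4)·τ' = +0.4721; +0.4721 ∈ [-0.7, 0.5) → IN Λ
#4 (-1,0): internal coord -1 + (0)·τ' = -1.0000; -1.0000 ∉ [-0.7, 0.5) → out
#5 (2,10): internal coord 2 + (10)·τ' = -4.1803; -4.1803 ∉ [-0.7, 0.5) → out
#6 (-5,-7): internal coord -5 + (-7)·τ' = -0.6738; -0.6738 ∈ [-0.7, 0.5) → IN Λ
#7 (-6,-4): internal coord -6 + (-4)·τ' = -3.5279; -3.5279 ∉ [-0.7, 0.5) → out
#8 (1,0): internal coord 1 + (0)·τ' = +1.0000; +1.0000 ∉ [-0.7, 0.5) → out
#9 (4,12): internal coord 4 + (12)·τ' = -3.4164; -3.4164 ∉ [-0.7, 0.5) → out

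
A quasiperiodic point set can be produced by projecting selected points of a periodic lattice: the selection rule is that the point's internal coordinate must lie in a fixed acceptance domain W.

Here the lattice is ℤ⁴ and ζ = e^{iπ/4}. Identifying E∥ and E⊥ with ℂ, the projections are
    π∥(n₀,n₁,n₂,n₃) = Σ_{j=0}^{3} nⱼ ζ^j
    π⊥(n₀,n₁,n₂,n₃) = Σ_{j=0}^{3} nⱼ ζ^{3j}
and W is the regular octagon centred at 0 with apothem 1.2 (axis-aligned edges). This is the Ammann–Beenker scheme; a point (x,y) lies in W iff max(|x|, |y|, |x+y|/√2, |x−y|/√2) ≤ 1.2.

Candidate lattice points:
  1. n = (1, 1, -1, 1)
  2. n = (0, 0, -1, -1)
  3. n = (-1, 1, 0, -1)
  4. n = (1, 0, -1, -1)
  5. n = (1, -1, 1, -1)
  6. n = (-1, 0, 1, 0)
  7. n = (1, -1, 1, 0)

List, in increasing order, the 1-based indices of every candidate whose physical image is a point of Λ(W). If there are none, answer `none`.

With ζ = e^{iπ/4} the internal vectors are ζ^0,ζ^3,ζ^6,ζ^9.
candidate 1: n = (1, 1, -1, 1) → π⊥ ≈ (+1.00000, +2.41421); max(|x|,|y|,|x±y|/√2) = 2.41421 > 1.2 ⇒ ∉ W
candidate 2: n = (0, 0, -1, -1) → π⊥ ≈ (-0.70711, +0.29289); max(|x|,|y|,|x±y|/√2) = 0.70711 ≤ 1.2 ⇒ ∈ W
candidate 3: n = (-1, 1, 0, -1) → π⊥ ≈ (-2.41421, +0.00000); max(|x|,|y|,|x±y|/√2) = 2.41421 > 1.2 ⇒ ∉ W
candidate 4: n = (1, 0, -1, -1) → π⊥ ≈ (+0.29289, +0.29289); max(|x|,|y|,|x±y|/√2) = 0.41421 ≤ 1.2 ⇒ ∈ W
candidate 5: n = (1, -1, 1, -1) → π⊥ ≈ (+1.00000, -2.41421); max(|x|,|y|,|x±y|/√2) = 2.41421 > 1.2 ⇒ ∉ W
candidate 6: n = (-1, 0, 1, 0) → π⊥ ≈ (-1.00000, -1.00000); max(|x|,|y|,|x±y|/√2) = 1.41421 > 1.2 ⇒ ∉ W
candidate 7: n = (1, -1, 1, 0) → π⊥ ≈ (+1.70711, -1.70711); max(|x|,|y|,|x±y|/√2) = 2.41421 > 1.2 ⇒ ∉ W

2, 4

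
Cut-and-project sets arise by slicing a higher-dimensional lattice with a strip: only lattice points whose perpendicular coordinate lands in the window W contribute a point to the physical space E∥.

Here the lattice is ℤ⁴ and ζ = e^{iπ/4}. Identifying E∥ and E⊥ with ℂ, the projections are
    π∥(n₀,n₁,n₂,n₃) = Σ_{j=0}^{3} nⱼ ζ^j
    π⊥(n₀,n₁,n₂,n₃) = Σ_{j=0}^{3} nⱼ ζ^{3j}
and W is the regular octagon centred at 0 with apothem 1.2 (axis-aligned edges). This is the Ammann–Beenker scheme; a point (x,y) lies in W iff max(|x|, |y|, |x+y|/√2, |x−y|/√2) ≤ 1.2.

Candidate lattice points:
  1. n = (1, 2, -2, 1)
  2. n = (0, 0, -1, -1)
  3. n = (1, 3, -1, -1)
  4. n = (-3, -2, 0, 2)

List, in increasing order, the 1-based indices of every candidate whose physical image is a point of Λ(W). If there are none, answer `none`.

Internal map: ζ^{3j} for j=0..3 gives (1,0), (−√2/2,√2/2), (0,−1), (√2/2,√2/2).
#1 (1, 2, -2, 1): internal (0.29289, 4.12132); octagon support 4.12132 vs apothem 1.2 → ∉ W
#2 (0, 0, -1, -1): internal (-0.70711, 0.29289); octagon support 0.70711 vs apothem 1.2 → ∈ W
#3 (1, 3, -1, -1): internal (-1.82843, 2.41421); octagon support 3.00000 vs apothem 1.2 → ∉ W
#4 (-3, -2, 0, 2): internal (-0.17157, 0.00000); octagon support 0.17157 vs apothem 1.2 → ∈ W

2, 4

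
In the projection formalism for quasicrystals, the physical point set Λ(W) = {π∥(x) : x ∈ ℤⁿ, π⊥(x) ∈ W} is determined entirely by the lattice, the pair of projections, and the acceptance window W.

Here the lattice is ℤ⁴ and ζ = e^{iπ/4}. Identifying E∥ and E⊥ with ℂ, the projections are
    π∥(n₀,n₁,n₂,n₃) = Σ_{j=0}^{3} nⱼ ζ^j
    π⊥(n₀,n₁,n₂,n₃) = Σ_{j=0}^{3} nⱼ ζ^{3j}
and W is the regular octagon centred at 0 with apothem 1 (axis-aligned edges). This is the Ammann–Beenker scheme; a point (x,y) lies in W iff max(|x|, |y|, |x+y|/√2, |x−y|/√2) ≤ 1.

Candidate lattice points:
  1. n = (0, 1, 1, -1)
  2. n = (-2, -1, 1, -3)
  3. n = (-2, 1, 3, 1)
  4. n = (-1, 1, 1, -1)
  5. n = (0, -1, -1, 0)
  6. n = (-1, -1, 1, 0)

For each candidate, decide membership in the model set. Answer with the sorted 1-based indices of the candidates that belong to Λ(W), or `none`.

5

With ζ = e^{iπ/4} the internal vectors are ζ^0,ζ^3,ζ^6,ζ^9.
#1 (0, 1, 1, -1): internal (-1.414214, -1.000000); octagon support 1.707107 vs apothem 1 → ∉ W
#2 (-2, -1, 1, -3): internal (-3.414214, -3.828427); octagon support 5.121320 vs apothem 1 → ∉ W
#3 (-2, 1, 3, 1): internal (-2.000000, -1.585786); octagon support 2.535534 vs apothem 1 → ∉ W
#4 (-1, 1, 1, -1): internal (-2.414214, -1.000000); octagon support 2.414214 vs apothem 1 → ∉ W
#5 (0, -1, -1, 0): internal (0.707107, 0.292893); octagon support 0.707107 vs apothem 1 → ∈ W
#6 (-1, -1, 1, 0): internal (-0.292893, -1.707107); octagon support 1.707107 vs apothem 1 → ∉ W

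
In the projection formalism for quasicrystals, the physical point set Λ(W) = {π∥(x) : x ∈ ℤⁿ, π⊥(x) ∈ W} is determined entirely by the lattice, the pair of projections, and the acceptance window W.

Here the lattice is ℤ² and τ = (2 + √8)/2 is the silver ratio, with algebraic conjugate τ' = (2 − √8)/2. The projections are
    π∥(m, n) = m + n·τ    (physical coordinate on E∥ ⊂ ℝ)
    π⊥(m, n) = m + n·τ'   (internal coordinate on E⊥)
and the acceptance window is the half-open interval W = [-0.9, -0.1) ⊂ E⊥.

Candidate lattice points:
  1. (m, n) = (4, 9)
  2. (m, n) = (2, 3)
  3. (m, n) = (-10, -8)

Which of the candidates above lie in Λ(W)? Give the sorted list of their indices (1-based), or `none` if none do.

none

Compute τ' = (2−√8)/2 = -0.4142, so π⊥(m,n) = m -0.4142·n.
candidate 1: (m,n)=(4,9) → π∥ = 4+9·τ ≈ 25.7279, π⊥ = 4+9·τ' ≈ 0.2721 ∉ [-0.9, -0.1) ⇒ out
candidate 2: (m,n)=(2,3) → π∥ = 2+3·τ ≈ 9.2426, π⊥ = 2+3·τ' ≈ 0.7574 ∉ [-0.9, -0.1) ⇒ out
candidate 3: (m,n)=(-10,-8) → π∥ = -10-8·τ ≈ -29.3137, π⊥ = -10-8·τ' ≈ -6.6863 ∉ [-0.9, -0.1) ⇒ out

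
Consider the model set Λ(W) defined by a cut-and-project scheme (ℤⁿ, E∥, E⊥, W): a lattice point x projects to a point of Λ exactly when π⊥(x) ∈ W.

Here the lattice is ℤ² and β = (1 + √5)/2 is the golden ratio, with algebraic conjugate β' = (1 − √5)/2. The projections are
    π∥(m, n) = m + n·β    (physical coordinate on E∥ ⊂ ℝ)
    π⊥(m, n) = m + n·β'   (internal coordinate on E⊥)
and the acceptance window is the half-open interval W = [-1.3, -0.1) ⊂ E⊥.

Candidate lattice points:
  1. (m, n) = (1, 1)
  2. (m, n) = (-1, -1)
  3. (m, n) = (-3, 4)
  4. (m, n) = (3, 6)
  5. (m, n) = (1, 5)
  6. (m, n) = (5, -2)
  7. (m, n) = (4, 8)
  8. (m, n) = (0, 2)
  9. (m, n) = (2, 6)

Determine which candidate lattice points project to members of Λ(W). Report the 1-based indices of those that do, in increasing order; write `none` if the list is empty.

2, 4, 7, 8

Numerically β ≈ 1.6180 and β' = −1/β ≈ -0.6180.
[1] lift (1,1): star map gives 0.3820; window check -1.3 ≤ 0.3820 < -0.1 is false → out
[2] lift (-1,-1): star map gives -0.3820; window check -1.3 ≤ -0.3820 < -0.1 is true → IN Λ
[3] lift (-3,4): star map gives -5.4721; window check -1.3 ≤ -5.4721 < -0.1 is false → out
[4] lift (3,6): star map gives -0.7082; window check -1.3 ≤ -0.7082 < -0.1 is true → IN Λ
[5] lift (1,5): star map gives -2.0902; window check -1.3 ≤ -2.0902 < -0.1 is false → out
[6] lift (5,-2): star map gives 6.2361; window check -1.3 ≤ 6.2361 < -0.1 is false → out
[7] lift (4,8): star map gives -0.9443; window check -1.3 ≤ -0.9443 < -0.1 is true → IN Λ
[8] lift (0,2): star map gives -1.2361; window check -1.3 ≤ -1.2361 < -0.1 is true → IN Λ
[9] lift (2,6): star map gives -1.7082; window check -1.3 ≤ -1.7082 < -0.1 is false → out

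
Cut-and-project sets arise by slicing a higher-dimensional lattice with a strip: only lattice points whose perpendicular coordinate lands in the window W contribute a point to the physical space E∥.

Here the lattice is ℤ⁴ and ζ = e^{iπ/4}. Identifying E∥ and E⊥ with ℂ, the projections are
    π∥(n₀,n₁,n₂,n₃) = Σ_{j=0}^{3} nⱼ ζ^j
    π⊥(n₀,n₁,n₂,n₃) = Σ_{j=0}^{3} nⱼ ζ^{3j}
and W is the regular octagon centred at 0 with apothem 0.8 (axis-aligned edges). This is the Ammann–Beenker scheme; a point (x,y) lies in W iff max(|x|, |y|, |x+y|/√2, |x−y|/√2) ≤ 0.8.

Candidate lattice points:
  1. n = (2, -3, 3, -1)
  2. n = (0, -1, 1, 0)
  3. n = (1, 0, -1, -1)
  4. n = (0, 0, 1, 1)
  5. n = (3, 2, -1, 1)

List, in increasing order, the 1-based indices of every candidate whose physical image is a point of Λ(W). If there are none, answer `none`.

Internal map: ζ^{3j} for j=0..3 gives (1,0), (−√2/2,√2/2), (0,−1), (√2/2,√2/2).
candidate 1: n = (2, -3, 3, -1) → π⊥ ≈ (+3.414214, -5.828427); max(|x|,|y|,|x±y|/√2) = 6.535534 > 0.8 ⇒ ∉ W
candidate 2: n = (0, -1, 1, 0) → π⊥ ≈ (+0.707107, -1.707107); max(|x|,|y|,|x±y|/√2) = 1.707107 > 0.8 ⇒ ∉ W
candidate 3: n = (1, 0, -1, -1) → π⊥ ≈ (+0.292893, +0.292893); max(|x|,|y|,|x±y|/√2) = 0.414214 ≤ 0.8 ⇒ ∈ W
candidate 4: n = (0, 0, 1, 1) → π⊥ ≈ (+0.707107, -0.292893); max(|x|,|y|,|x±y|/√2) = 0.707107 ≤ 0.8 ⇒ ∈ W
candidate 5: n = (3, 2, -1, 1) → π⊥ ≈ (+2.292893, +3.121320); max(|x|,|y|,|x±y|/√2) = 3.828427 > 0.8 ⇒ ∉ W

3, 4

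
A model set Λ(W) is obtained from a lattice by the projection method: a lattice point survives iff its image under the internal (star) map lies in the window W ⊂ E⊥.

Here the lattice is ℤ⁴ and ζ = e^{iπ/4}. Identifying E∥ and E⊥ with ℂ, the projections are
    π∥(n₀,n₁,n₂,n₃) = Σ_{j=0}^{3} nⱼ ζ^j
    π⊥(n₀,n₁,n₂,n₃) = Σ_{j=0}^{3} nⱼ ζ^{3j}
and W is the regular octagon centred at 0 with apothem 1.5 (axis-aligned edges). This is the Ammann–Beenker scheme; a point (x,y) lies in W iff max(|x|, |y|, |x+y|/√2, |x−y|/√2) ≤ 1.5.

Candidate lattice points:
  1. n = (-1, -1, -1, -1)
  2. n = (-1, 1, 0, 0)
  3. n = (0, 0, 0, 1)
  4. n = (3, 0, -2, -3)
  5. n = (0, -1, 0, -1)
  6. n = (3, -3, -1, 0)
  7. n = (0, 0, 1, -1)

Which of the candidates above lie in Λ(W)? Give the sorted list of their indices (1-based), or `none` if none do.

1, 3, 4, 5

With ζ = e^{iπ/4} the internal vectors are ζ^0,ζ^3,ζ^6,ζ^9.
#1 (-1, -1, -1, -1): internal (-1.000000, -0.414214); octagon support 1.000000 vs apothem 1.5 → ∈ W
#2 (-1, 1, 0, 0): internal (-1.707107, 0.707107); octagon support 1.707107 vs apothem 1.5 → ∉ W
#3 (0, 0, 0, 1): internal (0.707107, 0.707107); octagon support 1.000000 vs apothem 1.5 → ∈ W
#4 (3, 0, -2, -3): internal (0.878680, -0.121320); octagon support 0.878680 vs apothem 1.5 → ∈ W
#5 (0, -1, 0, -1): internal (0.000000, -1.414214); octagon support 1.414214 vs apothem 1.5 → ∈ W
#6 (3, -3, -1, 0): internal (5.121320, -1.121320); octagon support 5.121320 vs apothem 1.5 → ∉ W
#7 (0, 0, 1, -1): internal (-0.707107, -1.707107); octagon support 1.707107 vs apothem 1.5 → ∉ W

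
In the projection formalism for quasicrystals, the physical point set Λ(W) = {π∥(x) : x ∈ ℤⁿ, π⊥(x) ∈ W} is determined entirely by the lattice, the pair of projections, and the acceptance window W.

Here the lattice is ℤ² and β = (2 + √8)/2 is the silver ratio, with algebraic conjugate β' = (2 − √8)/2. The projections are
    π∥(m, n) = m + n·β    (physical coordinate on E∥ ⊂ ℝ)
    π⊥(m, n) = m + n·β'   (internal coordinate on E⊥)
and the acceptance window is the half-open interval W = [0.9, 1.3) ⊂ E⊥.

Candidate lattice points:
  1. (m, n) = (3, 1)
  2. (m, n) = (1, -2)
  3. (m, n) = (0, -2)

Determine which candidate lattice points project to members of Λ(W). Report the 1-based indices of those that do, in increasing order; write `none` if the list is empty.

Compute β' = (2−√8)/2 = -0.4142, so π⊥(m,n) = m -0.4142·n.
candidate 1: (m,n)=(3,1) → π∥ = 3+1·β ≈ 5.4142, π⊥ = 3+1·β' ≈ 2.5858 ∉ [0.9, 1.3) ⇒ out
candidate 2: (m,n)=(1,-2) → π∥ = 1-2·β ≈ -3.8284, π⊥ = 1-2·β' ≈ 1.8284 ∉ [0.9, 1.3) ⇒ out
candidate 3: (m,n)=(0,-2) → π∥ = 0-2·β ≈ -4.8284, π⊥ = 0-2·β' ≈ 0.8284 ∉ [0.9, 1.3) ⇒ out

none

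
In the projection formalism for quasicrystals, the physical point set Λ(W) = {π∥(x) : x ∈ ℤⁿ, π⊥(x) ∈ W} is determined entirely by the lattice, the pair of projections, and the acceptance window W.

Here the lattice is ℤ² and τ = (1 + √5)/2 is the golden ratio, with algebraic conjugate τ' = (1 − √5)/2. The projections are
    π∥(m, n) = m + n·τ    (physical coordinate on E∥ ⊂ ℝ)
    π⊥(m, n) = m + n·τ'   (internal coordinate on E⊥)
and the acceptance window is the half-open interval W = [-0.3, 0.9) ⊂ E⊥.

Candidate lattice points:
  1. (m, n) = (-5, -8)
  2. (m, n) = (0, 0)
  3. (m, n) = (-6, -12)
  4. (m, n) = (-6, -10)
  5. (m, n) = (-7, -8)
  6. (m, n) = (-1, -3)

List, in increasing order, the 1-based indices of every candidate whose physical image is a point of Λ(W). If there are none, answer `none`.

1, 2, 4, 6

τ' = (1−√5)/2 ≈ -0.61803.
#1 (-5,-8): internal coord -5 + (-8)·τ' = -0.05573; -0.05573 ∈ [-0.3, 0.9) → IN Λ
#2 (0,0): internal coord 0 + (0)·τ' = +0.00000; +0.00000 ∈ [-0.3, 0.9) → IN Λ
#3 (-6,-12): internal coord -6 + (-12)·τ' = +1.41641; +1.41641 ∉ [-0.3, 0.9) → out
#4 (-6,-10): internal coord -6 + (-10)·τ' = +0.18034; +0.18034 ∈ [-0.3, 0.9) → IN Λ
#5 (-7,-8): internal coord -7 + (-8)·τ' = -2.05573; -2.05573 ∉ [-0.3, 0.9) → out
#6 (-1,-3): internal coord -1 + (-3)·τ' = +0.85410; +0.85410 ∈ [-0.3, 0.9) → IN Λ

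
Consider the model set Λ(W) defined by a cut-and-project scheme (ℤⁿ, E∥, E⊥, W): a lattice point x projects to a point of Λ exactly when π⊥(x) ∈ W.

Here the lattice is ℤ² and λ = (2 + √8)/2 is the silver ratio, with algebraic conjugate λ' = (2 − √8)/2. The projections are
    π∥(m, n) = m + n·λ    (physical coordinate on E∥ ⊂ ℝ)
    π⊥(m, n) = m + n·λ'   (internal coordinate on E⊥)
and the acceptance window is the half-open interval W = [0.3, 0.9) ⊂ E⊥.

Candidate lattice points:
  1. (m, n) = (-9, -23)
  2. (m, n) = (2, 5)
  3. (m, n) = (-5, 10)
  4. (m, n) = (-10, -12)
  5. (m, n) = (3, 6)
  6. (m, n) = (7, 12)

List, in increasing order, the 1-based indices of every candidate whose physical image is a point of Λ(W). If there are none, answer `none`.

λ' = (2−√8)/2 ≈ -0.4142.
candidate 1: (m,n)=(-9,-23) → π∥ = -9-23·λ ≈ -64.5269, π⊥ = -9-23·λ' ≈ 0.5269 ∈ [0.3, 0.9) ⇒ IN Λ
candidate 2: (m,n)=(2,5) → π∥ = 2+5·λ ≈ 14.0711, π⊥ = 2+5·λ' ≈ -0.0711 ∉ [0.3, 0.9) ⇒ out
candidate 3: (m,n)=(-5,10) → π∥ = -5+10·λ ≈ 19.1421, π⊥ = -5+10·λ' ≈ -9.1421 ∉ [0.3, 0.9) ⇒ out
candidate 4: (m,n)=(-10,-12) → π∥ = -10-12·λ ≈ -38.9706, π⊥ = -10-12·λ' ≈ -5.0294 ∉ [0.3, 0.9) ⇒ out
candidate 5: (m,n)=(3,6) → π∥ = 3+6·λ ≈ 17.4853, π⊥ = 3+6·λ' ≈ 0.5147 ∈ [0.3, 0.9) ⇒ IN Λ
candidate 6: (m,n)=(7,12) → π∥ = 7+12·λ ≈ 35.9706, π⊥ = 7+12·λ' ≈ 2.0294 ∉ [0.3, 0.9) ⇒ out

1, 5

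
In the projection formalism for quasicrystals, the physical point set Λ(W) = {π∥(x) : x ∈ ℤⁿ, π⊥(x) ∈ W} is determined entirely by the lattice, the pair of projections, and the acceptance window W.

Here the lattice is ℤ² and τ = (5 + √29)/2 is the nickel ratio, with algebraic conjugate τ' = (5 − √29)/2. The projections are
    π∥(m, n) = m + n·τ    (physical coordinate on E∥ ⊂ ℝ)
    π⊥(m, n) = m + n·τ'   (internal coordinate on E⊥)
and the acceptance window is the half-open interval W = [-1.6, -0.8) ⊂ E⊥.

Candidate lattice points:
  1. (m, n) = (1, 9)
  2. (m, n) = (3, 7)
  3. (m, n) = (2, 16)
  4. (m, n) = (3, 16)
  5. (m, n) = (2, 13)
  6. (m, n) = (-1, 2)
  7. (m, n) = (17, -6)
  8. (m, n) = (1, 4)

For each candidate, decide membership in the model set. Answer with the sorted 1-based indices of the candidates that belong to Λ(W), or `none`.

Compute τ' = (5−√29)/2 = -0.192582, so π⊥(m,n) = m -0.192582·n.
[1] lift (1,9): star map gives -0.733242; window check -1.6 ≤ -0.733242 < -0.8 is false → out
[2] lift (3,7): star map gives 1.651923; window check -1.6 ≤ 1.651923 < -0.8 is false → out
[3] lift (2,16): star map gives -1.081318; window check -1.6 ≤ -1.081318 < -0.8 is true → IN Λ
[4] lift (3,16): star map gives -0.081318; window check -1.6 ≤ -0.081318 < -0.8 is false → out
[5] lift (2,13): star map gives -0.503571; window check -1.6 ≤ -0.503571 < -0.8 is false → out
[6] lift (-1,2): star map gives -1.385165; window check -1.6 ≤ -1.385165 < -0.8 is true → IN Λ
[7] lift (17,-6): star map gives 18.155494; window check -1.6 ≤ 18.155494 < -0.8 is false → out
[8] lift (1,4): star map gives 0.229670; window check -1.6 ≤ 0.229670 < -0.8 is false → out

3, 6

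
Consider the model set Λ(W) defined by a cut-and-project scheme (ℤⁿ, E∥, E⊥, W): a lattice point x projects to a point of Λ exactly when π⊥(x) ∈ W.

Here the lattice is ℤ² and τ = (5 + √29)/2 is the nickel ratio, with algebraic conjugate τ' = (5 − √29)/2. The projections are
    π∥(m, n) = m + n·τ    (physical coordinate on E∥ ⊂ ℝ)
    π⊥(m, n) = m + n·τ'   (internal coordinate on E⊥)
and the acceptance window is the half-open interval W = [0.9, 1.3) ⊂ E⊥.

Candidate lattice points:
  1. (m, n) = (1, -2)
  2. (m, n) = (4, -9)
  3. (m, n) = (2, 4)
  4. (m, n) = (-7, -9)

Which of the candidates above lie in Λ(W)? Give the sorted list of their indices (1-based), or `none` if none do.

3

Numerically τ ≈ 5.19258 and τ' = −1/τ ≈ -0.19258.
candidate 1: (m,n)=(1,-2) → π∥ = 1-2·τ ≈ -9.38516, π⊥ = 1-2·τ' ≈ 1.38516 ∉ [0.9, 1.3) ⇒ out
candidate 2: (m,n)=(4,-9) → π∥ = 4-9·τ ≈ -42.73324, π⊥ = 4-9·τ' ≈ 5.73324 ∉ [0.9, 1.3) ⇒ out
candidate 3: (m,n)=(2,4) → π∥ = 2+4·τ ≈ 22.77033, π⊥ = 2+4·τ' ≈ 1.22967 ∈ [0.9, 1.3) ⇒ IN Λ
candidate 4: (m,n)=(-7,-9) → π∥ = -7-9·τ ≈ -53.73324, π⊥ = -7-9·τ' ≈ -5.26676 ∉ [0.9, 1.3) ⇒ out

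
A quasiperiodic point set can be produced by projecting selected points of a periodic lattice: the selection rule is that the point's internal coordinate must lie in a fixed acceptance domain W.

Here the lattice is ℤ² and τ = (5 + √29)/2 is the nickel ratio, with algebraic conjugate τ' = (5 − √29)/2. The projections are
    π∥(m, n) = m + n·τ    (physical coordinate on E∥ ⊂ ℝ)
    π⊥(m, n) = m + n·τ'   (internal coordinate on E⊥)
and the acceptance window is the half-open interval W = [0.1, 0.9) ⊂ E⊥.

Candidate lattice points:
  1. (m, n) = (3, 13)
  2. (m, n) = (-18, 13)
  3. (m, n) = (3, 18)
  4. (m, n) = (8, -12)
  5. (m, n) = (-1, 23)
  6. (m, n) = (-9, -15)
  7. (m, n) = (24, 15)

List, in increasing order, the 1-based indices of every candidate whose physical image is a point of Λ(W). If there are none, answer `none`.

Numerically τ ≈ 5.1926 and τ' = −1/τ ≈ -0.1926.
candidate 1: (m,n)=(3,13) → π∥ = 3+13·τ ≈ 70.5036, π⊥ = 3+13·τ' ≈ 0.4964 ∈ [0.1, 0.9) ⇒ IN Λ
candidate 2: (m,n)=(-18,13) → π∥ = -18+13·τ ≈ 49.5036, π⊥ = -18+13·τ' ≈ -20.5036 ∉ [0.1, 0.9) ⇒ out
candidate 3: (m,n)=(3,18) → π∥ = 3+18·τ ≈ 96.4665, π⊥ = 3+18·τ' ≈ -0.4665 ∉ [0.1, 0.9) ⇒ out
candidate 4: (m,n)=(8,-12) → π∥ = 8-12·τ ≈ -54.3110, π⊥ = 8-12·τ' ≈ 10.3110 ∉ [0.1, 0.9) ⇒ out
candidate 5: (m,n)=(-1,23) → π∥ = -1+23·τ ≈ 118.4294, π⊥ = -1+23·τ' ≈ -5.4294 ∉ [0.1, 0.9) ⇒ out
candidate 6: (m,n)=(-9,-15) → π∥ = -9-15·τ ≈ -86.8887, π⊥ = -9-15·τ' ≈ -6.1113 ∉ [0.1, 0.9) ⇒ out
candidate 7: (m,n)=(24,15) → π∥ = 24+15·τ ≈ 101.8887, π⊥ = 24+15·τ' ≈ 21.1113 ∉ [0.1, 0.9) ⇒ out

1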